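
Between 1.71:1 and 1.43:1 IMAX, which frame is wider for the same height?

1.71 and 1.43; 1.71 > 1.43.

1.71:1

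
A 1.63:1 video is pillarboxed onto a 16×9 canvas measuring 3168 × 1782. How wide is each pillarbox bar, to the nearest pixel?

1.63:1 (1.630) < 16×9 (1.778), so the video fills the height.
The video is 1782 × 1.630 ≈ 2904.66 px wide.
Leftover width: 3168 − 2904.66 = 263.34 px → 131.67 each side.

132 px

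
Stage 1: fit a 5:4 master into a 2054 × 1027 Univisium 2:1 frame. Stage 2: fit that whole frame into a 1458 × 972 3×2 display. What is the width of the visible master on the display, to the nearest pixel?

First fit — 5:4 into 2054×1027 spans the height: 1283.75 × 1027.00.
Second fit — the Univisium 2:1 canvas into 1458×972 spans the width: 1458.00 × 729.00 (×0.7098 from 2054×1027).
The master scales with it: width 1283.75 × 0.7098 ≈ 911.25.

911 px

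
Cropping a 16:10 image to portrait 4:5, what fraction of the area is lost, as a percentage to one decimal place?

Going from 16:10 to portrait 4:5 means cutting width while keeping height.
(0.800)/(1.600) ≈ 0.500 of the area survives, leaving 50.00% discarded.

50.0%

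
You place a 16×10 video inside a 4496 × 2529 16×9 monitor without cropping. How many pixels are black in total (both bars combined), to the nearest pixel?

16×10 (1.600) < 16×9 (1.778), so the video fills the height.
That makes the image 4046.4000 px wide (2529 × 16/10).
Leftover width: 4496 − 4046.4000 = 449.6000 px.
Across the 2529-px span: 449.6000 × 2529 ≈ 1137038 px.

1137038 pixels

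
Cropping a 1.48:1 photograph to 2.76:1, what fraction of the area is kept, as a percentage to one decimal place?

The width stays; only height is cut (since 2.76:1 is wider than 1.48:1).
Area ratio = (1.480)/(2.760) = 53.62% retained.

53.6%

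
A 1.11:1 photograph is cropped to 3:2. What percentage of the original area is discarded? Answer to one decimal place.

3:2 is wider than 1.11:1, so the crop keeps the full width and trims the height.
(1.110)/(1.500) ≈ 0.740 of the area survives, leaving 26.00% discarded.

26.0%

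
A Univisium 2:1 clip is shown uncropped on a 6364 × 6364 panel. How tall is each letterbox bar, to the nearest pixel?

1591 px

Univisium 2:1 is wider than 1:1, so it spans the full width.
The clip is 6364 × 1/2 ≈ 3182.00 px tall.
Black = 6364 − 3182.00 = 3182.00 px, or 1591.00 per bar.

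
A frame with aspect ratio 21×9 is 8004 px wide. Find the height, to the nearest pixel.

3430 px

At 21×9, 8004 / 21 × 9 ≈ 3430.29.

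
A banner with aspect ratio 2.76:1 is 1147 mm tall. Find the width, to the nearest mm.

3166 mm

At 2.76:1, 1147 × 2.760 ≈ 3165.72.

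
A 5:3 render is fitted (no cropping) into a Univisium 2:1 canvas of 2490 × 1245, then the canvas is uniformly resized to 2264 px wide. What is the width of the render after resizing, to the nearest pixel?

1887 px

At 2490×1245 the render is height-limited, so width = 1245 × 5/3 ≈ 2075.00 px.
Resizing to 2264 px wide multiplies everything by 0.9092: 2075.00 → 1886.67 px.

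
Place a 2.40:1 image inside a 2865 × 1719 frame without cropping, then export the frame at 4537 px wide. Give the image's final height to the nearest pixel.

At 2865×1719 the image is width-limited, so height = 2865 / 2.400 ≈ 1193.75 px.
Resizing to 4537 px wide multiplies everything by 1.5836: 1193.75 → 1890.42 px.

1890 px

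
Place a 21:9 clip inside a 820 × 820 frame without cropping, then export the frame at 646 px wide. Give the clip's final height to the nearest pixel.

In the 820×820 frame the clip fills the width: height = 820 × 9/21 ≈ 351.43 px.
Resizing to 646 px wide multiplies everything by 0.7878: 351.43 → 276.86 px.

277 px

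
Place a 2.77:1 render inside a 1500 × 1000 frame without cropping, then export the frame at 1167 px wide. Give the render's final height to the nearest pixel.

421 px

In the 1500×1000 frame the render fills the width: height = 1500 / 2.770 ≈ 541.52 px.
Scaling 1500 → 1167 is ×0.7780, so the height becomes 541.52 × 0.7780 ≈ 421.30 px.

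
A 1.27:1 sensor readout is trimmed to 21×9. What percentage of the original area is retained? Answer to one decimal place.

The width stays; only height is cut (since 21×9 is wider than 1.27:1).
Area ratio = (1.270)/(2.333) = 54.43% retained.

54.4%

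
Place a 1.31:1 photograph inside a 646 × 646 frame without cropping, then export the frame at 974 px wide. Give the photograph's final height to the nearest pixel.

744 px

In the 646×646 frame the photograph fills the width: height = 646 / 1.310 ≈ 493.13 px.
The frame scales by 974/646 = 1.5077; 493.13 × 1.5077 ≈ 743.51 px.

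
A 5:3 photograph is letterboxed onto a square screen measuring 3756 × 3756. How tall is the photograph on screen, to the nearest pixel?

2254 px

5:3 (1.667) > square (1.000), so the photograph fills the width.
The photograph is 3756 × 3/5 ≈ 2253.60 px tall.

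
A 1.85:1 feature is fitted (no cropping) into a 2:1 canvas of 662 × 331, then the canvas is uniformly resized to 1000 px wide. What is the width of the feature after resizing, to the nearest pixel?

In the 662×331 frame the feature fills the height: width = 331 × 1.850 ≈ 612.35 px.
Scaling 662 → 1000 is ×1.5106, so the width becomes 612.35 × 1.5106 ≈ 925.00 px.

925 px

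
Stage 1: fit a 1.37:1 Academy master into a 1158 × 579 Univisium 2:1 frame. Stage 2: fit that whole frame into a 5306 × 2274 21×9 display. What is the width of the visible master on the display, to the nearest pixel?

Inside the 1158×579 canvas the master is height-limited at 793.23 × 579.00.
Univisium 2:1 in 5306×2274: fills the height, so the intermediate becomes 4548.00 × 2274.00 — a scale of ×3.9275.
Applying the same ×3.9275: 793.23 → 3115.38.

3115 px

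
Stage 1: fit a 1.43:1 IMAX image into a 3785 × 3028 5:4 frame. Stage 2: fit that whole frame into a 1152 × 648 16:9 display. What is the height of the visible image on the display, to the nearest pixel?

First fit — 1.43:1 IMAX into 3785×3028 spans the width: 3785.00 × 2646.85.
Second fit — the 5:4 canvas into 1152×648 spans the height: 810.00 × 648.00 (×0.2140 from 3785×3028).
Applying the same ×0.2140: 2646.85 → 566.43.

566 px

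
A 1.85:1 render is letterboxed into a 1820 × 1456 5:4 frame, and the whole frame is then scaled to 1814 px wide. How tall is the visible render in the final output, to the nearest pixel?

981 px

At 1820×1456 the render is width-limited, so height = 1820 / 1.850 ≈ 983.78 px.
Resizing to 1814 px wide multiplies everything by 0.9967: 983.78 → 980.54 px.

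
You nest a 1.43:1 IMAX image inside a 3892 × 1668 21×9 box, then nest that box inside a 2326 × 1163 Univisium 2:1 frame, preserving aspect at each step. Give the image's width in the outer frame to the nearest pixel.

1426 px

1.43:1 IMAX in 3892×1668: fills the height, so the image is 2385.24 × 1668.00.
21×9 in 2326×1163: fills the width, so the intermediate becomes 2326.00 × 996.86 — a scale of ×0.5976.
So the image's width is 2385.24 × 0.5976 ≈ 1425.51.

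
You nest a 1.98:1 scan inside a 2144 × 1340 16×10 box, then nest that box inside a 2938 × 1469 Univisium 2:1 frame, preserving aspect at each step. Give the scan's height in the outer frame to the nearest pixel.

Inside the 2144×1340 canvas the scan is width-limited at 2144.00 × 1082.83.
16×10 in 2938×1469: fills the height, so the intermediate becomes 2350.40 × 1469.00 — a scale of ×1.0963.
So the scan's height is 1082.83 × 1.0963 ≈ 1187.07.

1187 px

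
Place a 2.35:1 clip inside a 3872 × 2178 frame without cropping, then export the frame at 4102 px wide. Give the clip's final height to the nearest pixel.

In the 3872×2178 frame the clip fills the width: height = 3872 / 2.350 ≈ 1647.66 px.
Resizing to 4102 px wide multiplies everything by 1.0594: 1647.66 → 1745.53 px.

1746 px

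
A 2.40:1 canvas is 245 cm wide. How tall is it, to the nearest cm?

Height = 245 / 2.400 = 102.08.

102 cm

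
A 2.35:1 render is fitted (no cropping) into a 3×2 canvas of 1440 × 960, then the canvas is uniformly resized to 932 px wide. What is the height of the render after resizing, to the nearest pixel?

397 px

At 1440×960 the render is width-limited, so height = 1440 / 2.350 ≈ 612.77 px.
Resizing to 932 px wide multiplies everything by 0.6472: 612.77 → 396.60 px.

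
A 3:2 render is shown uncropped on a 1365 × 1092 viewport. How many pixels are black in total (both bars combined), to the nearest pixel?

3:2 (1.500) > 5:4 (1.250), so the render fills the width.
That makes the image 910.0000 px tall (1365 × 2/3).
Leftover height: 1092 − 910.0000 = 182.0000 px.
Across the 1365-px span: 182.0000 × 1365 ≈ 248430 px.

248430 pixels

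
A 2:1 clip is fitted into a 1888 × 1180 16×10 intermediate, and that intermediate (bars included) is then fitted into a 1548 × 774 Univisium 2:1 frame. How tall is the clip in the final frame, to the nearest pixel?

619 px

Inside the 1888×1180 canvas the clip is width-limited at 1888.00 × 944.00.
The 16×10 canvas is height-limited in 1548×774, giving 1238.40 × 774.00; scale factor 0.6559.
Applying the same ×0.6559: 944.00 → 619.20.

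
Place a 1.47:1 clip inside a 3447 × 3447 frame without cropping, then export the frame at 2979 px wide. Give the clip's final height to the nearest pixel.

2027 px

In the 3447×3447 frame the clip fills the width: height = 3447 / 1.470 ≈ 2344.90 px.
Scaling 3447 → 2979 is ×0.8642, so the height becomes 2344.90 × 0.8642 ≈ 2026.53 px.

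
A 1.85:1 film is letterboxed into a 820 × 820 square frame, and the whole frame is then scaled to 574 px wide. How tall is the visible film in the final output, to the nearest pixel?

In the 820×820 frame the film fills the width: height = 820 / 1.850 ≈ 443.24 px.
The frame scales by 574/820 = 0.7000; 443.24 × 0.7000 ≈ 310.27 px.

310 px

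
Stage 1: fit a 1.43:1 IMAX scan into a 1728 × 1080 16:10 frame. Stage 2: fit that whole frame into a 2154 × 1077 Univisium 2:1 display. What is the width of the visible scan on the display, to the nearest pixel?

Inside the 1728×1080 canvas the scan is height-limited at 1544.40 × 1080.00.
16:10 in 2154×1077: fills the height, so the intermediate becomes 1723.20 × 1077.00 — a scale of ×0.9972.
So the scan's width is 1544.40 × 0.9972 ≈ 1540.11.

1540 px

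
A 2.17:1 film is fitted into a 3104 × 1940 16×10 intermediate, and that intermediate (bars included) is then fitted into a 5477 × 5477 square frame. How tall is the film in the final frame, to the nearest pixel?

First fit — 2.17:1 into 3104×1940 spans the width: 3104.00 × 1430.41.
Second fit — the 16×10 canvas into 5477×5477 spans the width: 5477.00 × 3423.12 (×1.7645 from 3104×1940).
Applying the same ×1.7645: 1430.41 → 2523.96.

2524 px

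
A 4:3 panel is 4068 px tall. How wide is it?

At 4:3, 4068 × 4/3 ≈ 5424.

5424 px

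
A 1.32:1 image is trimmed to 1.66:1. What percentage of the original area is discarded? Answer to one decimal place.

20.5%

Going from 1.32:1 to 1.66:1 means cutting height while keeping width.
Fraction kept = (1.320)/(1.660) ≈ 79.52%, so 20.48% is lost.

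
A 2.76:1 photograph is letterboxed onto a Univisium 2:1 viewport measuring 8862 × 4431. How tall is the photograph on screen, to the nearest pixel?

Since 2.760 > 2.000, the photograph is width-limited.
The photograph is 8862 / 2.760 ≈ 3210.87 px tall.

3211 px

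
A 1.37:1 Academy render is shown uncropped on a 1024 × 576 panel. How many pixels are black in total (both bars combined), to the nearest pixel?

135291 pixels

Since 1.370 < 1.778, the render is height-limited.
Content width = 576 × 1.370 ≈ 789.1200 px.
1024 − 789.1200 = 234.8800 px of bars.
That's 234.8800 × 576 ≈ 135291 black pixels.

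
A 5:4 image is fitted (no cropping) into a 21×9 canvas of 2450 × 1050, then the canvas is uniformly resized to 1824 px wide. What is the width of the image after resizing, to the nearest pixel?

977 px

Fitted into 2450×1050, the image spans the height; its width is 1050 × 5/4 ≈ 1312.50 px.
Resizing to 1824 px wide multiplies everything by 0.7445: 1312.50 → 977.14 px.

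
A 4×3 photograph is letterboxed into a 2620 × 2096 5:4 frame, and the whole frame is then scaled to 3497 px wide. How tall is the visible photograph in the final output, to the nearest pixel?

2623 px

In the 2620×2096 frame the photograph fills the width: height = 2620 × 3/4 ≈ 1965.00 px.
Resizing to 3497 px wide multiplies everything by 1.3347: 1965.00 → 2622.75 px.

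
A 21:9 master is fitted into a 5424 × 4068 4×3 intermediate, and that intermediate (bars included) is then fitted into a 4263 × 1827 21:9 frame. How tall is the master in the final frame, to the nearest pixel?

1044 px

21:9 in 5424×4068: fills the width, so the master is 5424.00 × 2324.57.
4×3 in 4263×1827: fills the height, so the intermediate becomes 2436.00 × 1827.00 — a scale of ×0.4491.
The master scales with it: height 2324.57 × 0.4491 ≈ 1044.00.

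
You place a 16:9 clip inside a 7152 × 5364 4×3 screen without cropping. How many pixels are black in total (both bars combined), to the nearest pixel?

16:9 is wider than 4×3, so it spans the full width.
That makes the image 4023.0000 px tall (7152 × 9/16).
5364 − 4023.0000 = 1341.0000 px of bars.
That's 1341.0000 × 7152 ≈ 9590832 black pixels.

9590832 pixels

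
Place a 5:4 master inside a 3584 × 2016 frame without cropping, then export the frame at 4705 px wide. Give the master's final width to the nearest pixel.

3308 px

Fitted into 3584×2016, the master spans the height; its width is 2016 × 5/4 ≈ 2520.00 px.
Resizing to 4705 px wide multiplies everything by 1.3128: 2520.00 → 3308.20 px.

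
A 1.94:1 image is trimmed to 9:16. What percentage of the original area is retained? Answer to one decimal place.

9:16 is narrower than 1.94:1, so the crop keeps the full height and trims the width.
(0.562)/(1.940) ≈ 0.290 of the area survives.

29.0%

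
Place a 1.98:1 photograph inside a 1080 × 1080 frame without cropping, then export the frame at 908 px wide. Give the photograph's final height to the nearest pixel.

At 1080×1080 the photograph is width-limited, so height = 1080 / 1.980 ≈ 545.45 px.
Resizing to 908 px wide multiplies everything by 0.8407: 545.45 → 458.59 px.

459 px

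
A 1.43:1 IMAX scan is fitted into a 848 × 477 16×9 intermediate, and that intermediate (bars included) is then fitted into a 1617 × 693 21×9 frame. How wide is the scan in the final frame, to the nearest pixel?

991 px

Inside the 848×477 canvas the scan is height-limited at 682.11 × 477.00.
The 16×9 canvas is height-limited in 1617×693, giving 1232.00 × 693.00; scale factor 1.4528.
So the scan's width is 682.11 × 1.4528 ≈ 990.99.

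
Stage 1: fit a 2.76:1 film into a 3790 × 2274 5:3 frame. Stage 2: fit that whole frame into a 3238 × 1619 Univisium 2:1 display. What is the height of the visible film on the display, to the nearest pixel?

978 px

First fit — 2.76:1 into 3790×2274 spans the width: 3790.00 × 1373.19.
Second fit — the 5:3 canvas into 3238×1619 spans the height: 2698.33 × 1619.00 (×0.7120 from 3790×2274).
Applying the same ×0.7120: 1373.19 → 977.66.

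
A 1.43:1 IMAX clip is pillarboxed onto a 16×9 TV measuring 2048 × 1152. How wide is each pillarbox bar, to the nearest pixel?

200 px

1.43:1 IMAX is narrower than 16×9, so it spans the full height.
The clip is 1152 × 1.430 ≈ 1647.36 px wide.
2048 − 1647.36 = 400.64 px of bars (200.32 each).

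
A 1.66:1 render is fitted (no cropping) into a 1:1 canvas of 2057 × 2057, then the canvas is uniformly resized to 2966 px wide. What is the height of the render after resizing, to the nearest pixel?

1787 px

In the 2057×2057 frame the render fills the width: height = 2057 / 1.660 ≈ 1239.16 px.
Scaling 2057 → 2966 is ×1.4419, so the height becomes 1239.16 × 1.4419 ≈ 1786.75 px.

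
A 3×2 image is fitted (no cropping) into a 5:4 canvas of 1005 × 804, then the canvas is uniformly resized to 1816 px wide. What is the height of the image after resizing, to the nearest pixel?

Fitted into 1005×804, the image spans the width; its height is 1005 × 2/3 ≈ 670.00 px.
Resizing to 1816 px wide multiplies everything by 1.8070: 670.00 → 1210.67 px.

1211 px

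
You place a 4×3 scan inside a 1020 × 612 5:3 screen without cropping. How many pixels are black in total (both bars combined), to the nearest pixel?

Since 1.333 < 1.667, the scan is height-limited.
That makes the image 816.0000 px wide (612 × 4/3).
Leftover width: 1020 − 816.0000 = 204.0000 px.
Across the 612-px span: 204.0000 × 612 ≈ 124848 px.

124848 pixels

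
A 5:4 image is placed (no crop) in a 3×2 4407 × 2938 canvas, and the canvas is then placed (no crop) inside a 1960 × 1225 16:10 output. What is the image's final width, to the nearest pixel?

1531 px

Inside the 4407×2938 canvas the image is height-limited at 3672.50 × 2938.00.
Second fit — the 3×2 canvas into 1960×1225 spans the height: 1837.50 × 1225.00 (×0.4170 from 4407×2938).
So the image's width is 3672.50 × 0.4170 ≈ 1531.25.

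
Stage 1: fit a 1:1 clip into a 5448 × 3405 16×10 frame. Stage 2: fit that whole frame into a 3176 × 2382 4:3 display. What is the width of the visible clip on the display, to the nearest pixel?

1985 px

Inside the 5448×3405 canvas the clip is height-limited at 3405.00 × 3405.00.
The 16×10 canvas is width-limited in 3176×2382, giving 3176.00 × 1985.00; scale factor 0.5830.
So the clip's width is 3405.00 × 0.5830 ≈ 1985.00.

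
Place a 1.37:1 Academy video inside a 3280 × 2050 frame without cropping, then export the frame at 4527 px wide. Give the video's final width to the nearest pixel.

At 3280×2050 the video is height-limited, so width = 2050 × 1.370 ≈ 2808.50 px.
Resizing to 4527 px wide multiplies everything by 1.3802: 2808.50 → 3876.24 px.

3876 px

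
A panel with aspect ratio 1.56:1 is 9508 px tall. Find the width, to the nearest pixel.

Width = 9508 × 1.560 = 14832.48.

14832 px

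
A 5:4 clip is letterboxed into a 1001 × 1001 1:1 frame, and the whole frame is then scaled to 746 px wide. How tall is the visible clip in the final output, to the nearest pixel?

597 px

At 1001×1001 the clip is width-limited, so height = 1001 × 4/5 ≈ 800.80 px.
The frame scales by 746/1001 = 0.7453; 800.80 × 0.7453 ≈ 596.80 px.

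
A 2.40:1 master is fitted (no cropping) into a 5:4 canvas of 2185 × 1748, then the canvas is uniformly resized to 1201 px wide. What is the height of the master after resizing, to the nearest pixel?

500 px

Fitted into 2185×1748, the master spans the width; its height is 2185 / 2.400 ≈ 910.42 px.
Scaling 2185 → 1201 is ×0.5497, so the height becomes 910.42 × 0.5497 ≈ 500.42 px.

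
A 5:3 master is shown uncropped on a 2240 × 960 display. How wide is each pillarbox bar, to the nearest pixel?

320 px

5:3 (1.667) < 21×9 (2.333), so the master fills the height.
That makes the image 1600.00 px wide (960 × 5/3).
Black = 2240 − 1600.00 = 640.00 px, or 320.00 per bar.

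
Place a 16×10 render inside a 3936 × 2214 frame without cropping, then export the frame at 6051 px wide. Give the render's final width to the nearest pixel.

In the 3936×2214 frame the render fills the height: width = 2214 × 16/10 ≈ 3542.40 px.
Resizing to 6051 px wide multiplies everything by 1.5373: 3542.40 → 5445.90 px.

5446 px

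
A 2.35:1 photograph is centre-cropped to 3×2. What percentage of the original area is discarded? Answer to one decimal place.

36.2%

3×2 is narrower than 2.35:1, so the crop keeps the full height and trims the width.
Area ratio = (1.500)/(2.350) = 63.83%; the remaining 36.17% is cropped out.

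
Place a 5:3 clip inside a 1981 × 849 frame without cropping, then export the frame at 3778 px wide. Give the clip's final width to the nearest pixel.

2699 px

Fitted into 1981×849, the clip spans the height; its width is 849 × 5/3 ≈ 1415.00 px.
Scaling 1981 → 3778 is ×1.9071, so the width becomes 1415.00 × 1.9071 ≈ 2698.57 px.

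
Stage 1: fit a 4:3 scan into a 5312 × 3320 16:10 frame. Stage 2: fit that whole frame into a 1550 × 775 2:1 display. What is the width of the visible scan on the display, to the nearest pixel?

First fit — 4:3 into 5312×3320 spans the height: 4426.67 × 3320.00.
The 16:10 canvas is height-limited in 1550×775, giving 1240.00 × 775.00; scale factor 0.2334.
So the scan's width is 4426.67 × 0.2334 ≈ 1033.33.

1033 px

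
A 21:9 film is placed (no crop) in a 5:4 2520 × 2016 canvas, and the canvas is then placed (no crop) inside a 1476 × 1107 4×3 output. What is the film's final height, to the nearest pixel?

593 px

21:9 in 2520×2016: fills the width, so the film is 2520.00 × 1080.00.
The 5:4 canvas is height-limited in 1476×1107, giving 1383.75 × 1107.00; scale factor 0.5491.
The film scales with it: height 1080.00 × 0.5491 ≈ 593.04.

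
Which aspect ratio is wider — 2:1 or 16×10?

2 and 16×10 = 1.6; 2 > 1.6.

2:1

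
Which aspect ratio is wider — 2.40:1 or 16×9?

2.4 and 16×9 = 1.778; 2.4 > 1.778.

2.40:1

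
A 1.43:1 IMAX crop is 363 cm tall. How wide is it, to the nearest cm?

519 cm

363 × 1.430 = 519.09.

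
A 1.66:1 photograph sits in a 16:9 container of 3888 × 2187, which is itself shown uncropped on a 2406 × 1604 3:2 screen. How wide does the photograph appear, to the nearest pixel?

2247 px

Inside the 3888×2187 canvas the photograph is height-limited at 3630.42 × 2187.00.
The 16:9 canvas is width-limited in 2406×1604, giving 2406.00 × 1353.38; scale factor 0.6188.
So the photograph's width is 3630.42 × 0.6188 ≈ 2246.60.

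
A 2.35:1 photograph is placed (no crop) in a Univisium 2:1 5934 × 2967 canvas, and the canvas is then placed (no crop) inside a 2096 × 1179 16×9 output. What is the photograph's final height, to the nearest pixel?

2.35:1 in 5934×2967: fills the width, so the photograph is 5934.00 × 2525.11.
Second fit — the Univisium 2:1 canvas into 2096×1179 spans the width: 2096.00 × 1048.00 (×0.3532 from 5934×2967).
So the photograph's height is 2525.11 × 0.3532 ≈ 891.91.

892 px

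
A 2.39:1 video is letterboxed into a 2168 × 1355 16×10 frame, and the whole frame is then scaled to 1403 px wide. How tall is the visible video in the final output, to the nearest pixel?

At 2168×1355 the video is width-limited, so height = 2168 / 2.390 ≈ 907.11 px.
Scaling 2168 → 1403 is ×0.6471, so the height becomes 907.11 × 0.6471 ≈ 587.03 px.

587 px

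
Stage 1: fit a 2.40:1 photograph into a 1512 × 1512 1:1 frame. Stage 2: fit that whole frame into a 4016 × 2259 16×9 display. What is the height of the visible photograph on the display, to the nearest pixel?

2.40:1 in 1512×1512: fills the width, so the photograph is 1512.00 × 630.00.
1:1 in 4016×2259: fills the height, so the intermediate becomes 2259.00 × 2259.00 — a scale of ×1.4940.
The photograph scales with it: height 630.00 × 1.4940 ≈ 941.25.

941 px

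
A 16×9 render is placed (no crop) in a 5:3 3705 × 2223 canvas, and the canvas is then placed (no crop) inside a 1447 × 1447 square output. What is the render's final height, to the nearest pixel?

Inside the 3705×2223 canvas the render is width-limited at 3705.00 × 2084.06.
The 5:3 canvas is width-limited in 1447×1447, giving 1447.00 × 868.20; scale factor 0.3906.
Applying the same ×0.3906: 2084.06 → 813.94.

814 px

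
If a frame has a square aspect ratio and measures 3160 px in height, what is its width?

At square, 3160·1/1 ≈ 3160.

3160 px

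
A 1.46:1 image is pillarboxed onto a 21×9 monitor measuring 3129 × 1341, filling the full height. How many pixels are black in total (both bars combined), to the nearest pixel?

1570499 pixels

Content width = 1341 × 1.460 ≈ 1957.8600 px.
3129 − 1957.8600 = 1171.1400 px of bars.
That's 1171.1400 × 1341 ≈ 1570499 black pixels.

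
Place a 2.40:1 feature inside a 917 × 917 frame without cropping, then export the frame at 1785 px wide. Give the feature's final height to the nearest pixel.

At 917×917 the feature is width-limited, so height = 917 / 2.400 ≈ 382.08 px.
The frame scales by 1785/917 = 1.9466; 382.08 × 1.9466 ≈ 743.75 px.

744 px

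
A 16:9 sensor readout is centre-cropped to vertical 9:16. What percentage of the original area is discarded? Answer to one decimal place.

68.4%

vertical 9:16 is narrower than 16:9, so the crop keeps the full height and trims the width.
(0.562)/(1.778) ≈ 0.316 of the area survives, leaving 68.36% discarded.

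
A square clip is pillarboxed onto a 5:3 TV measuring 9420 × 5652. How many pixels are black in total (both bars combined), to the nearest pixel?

square (1.000) < 5:3 (1.667), so the clip fills the height.
Content width = 5652 × 1/1 ≈ 5652.0000 px.
9420 − 5652.0000 = 3768.0000 px of bars.
That's 3768.0000 × 5652 ≈ 21296736 black pixels.

21296736 pixels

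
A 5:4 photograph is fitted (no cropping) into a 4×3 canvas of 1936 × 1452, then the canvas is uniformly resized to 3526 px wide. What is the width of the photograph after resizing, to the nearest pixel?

At 1936×1452 the photograph is height-limited, so width = 1452 × 5/4 ≈ 1815.00 px.
Resizing to 3526 px wide multiplies everything by 1.8213: 1815.00 → 3305.62 px.

3306 px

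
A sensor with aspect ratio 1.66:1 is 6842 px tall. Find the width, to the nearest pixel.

At 1.66:1, 6842 × 1.660 ≈ 11357.72.

11358 px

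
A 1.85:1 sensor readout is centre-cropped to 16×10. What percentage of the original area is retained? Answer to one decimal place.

Going from 1.85:1 to 16×10 means cutting width while keeping height.
(1.600)/(1.850) ≈ 0.865 of the area survives.

86.5%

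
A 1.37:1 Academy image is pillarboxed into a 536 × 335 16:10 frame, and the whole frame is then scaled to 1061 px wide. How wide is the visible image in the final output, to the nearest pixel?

908 px

At 536×335 the image is height-limited, so width = 335 × 1.370 ≈ 458.95 px.
Resizing to 1061 px wide multiplies everything by 1.9795: 458.95 → 908.48 px.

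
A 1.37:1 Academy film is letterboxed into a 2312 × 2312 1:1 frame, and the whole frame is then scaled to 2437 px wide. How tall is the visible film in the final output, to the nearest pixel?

At 2312×2312 the film is width-limited, so height = 2312 / 1.370 ≈ 1687.59 px.
The frame scales by 2437/2312 = 1.0541; 1687.59 × 1.0541 ≈ 1778.83 px.

1779 px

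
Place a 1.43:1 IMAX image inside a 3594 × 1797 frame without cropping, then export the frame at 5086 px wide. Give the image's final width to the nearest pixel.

Fitted into 3594×1797, the image spans the height; its width is 1797 × 1.430 ≈ 2569.71 px.
The frame scales by 5086/3594 = 1.4151; 2569.71 × 1.4151 ≈ 3636.49 px.

3636 px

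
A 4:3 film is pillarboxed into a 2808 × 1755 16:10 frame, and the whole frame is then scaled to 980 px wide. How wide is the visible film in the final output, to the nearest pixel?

817 px

In the 2808×1755 frame the film fills the height: width = 1755 × 4/3 ≈ 2340.00 px.
Resizing to 980 px wide multiplies everything by 0.3490: 2340.00 → 816.67 px.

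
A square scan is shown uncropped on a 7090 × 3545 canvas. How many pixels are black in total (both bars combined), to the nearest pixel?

square (1.000) < 2:1 (2.000), so the scan fills the height.
Content width = 3545 × 1/1 ≈ 3545.0000 px.
Leftover width: 7090 − 3545.0000 = 3545.0000 px.
That's 3545.0000 × 3545 ≈ 12567025 black pixels.

12567025 pixels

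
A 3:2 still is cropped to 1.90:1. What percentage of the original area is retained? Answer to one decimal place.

78.9%

The width stays; only height is cut (since 1.90:1 is wider than 3:2).
Area ratio = (1.500)/(1.900) = 78.95% retained.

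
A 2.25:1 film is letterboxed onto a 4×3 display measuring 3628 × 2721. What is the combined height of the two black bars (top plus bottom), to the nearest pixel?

1109 px

2.25:1 is wider than 4×3, so it spans the full width.
That makes the image 1612.44 px tall (3628 / 2.250).
Leftover height: 2721 − 1612.44 = 1108.56 px.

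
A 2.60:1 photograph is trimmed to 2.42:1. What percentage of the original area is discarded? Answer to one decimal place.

2.42:1 is narrower than 2.60:1, so the crop keeps the full height and trims the width.
(2.420)/(2.600) ≈ 0.931 of the area survives, leaving 6.92% discarded.

6.9%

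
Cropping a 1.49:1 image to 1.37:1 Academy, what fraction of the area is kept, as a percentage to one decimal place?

1.37:1 Academy is narrower than 1.49:1, so the crop keeps the full height and trims the width.
Area ratio = (1.370)/(1.490) = 91.95% retained.

91.9%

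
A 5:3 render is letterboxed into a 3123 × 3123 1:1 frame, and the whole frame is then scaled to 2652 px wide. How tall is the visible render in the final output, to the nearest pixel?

Fitted into 3123×3123, the render spans the width; its height is 3123 × 3/5 ≈ 1873.80 px.
Resizing to 2652 px wide multiplies everything by 0.8492: 1873.80 → 1591.20 px.

1591 px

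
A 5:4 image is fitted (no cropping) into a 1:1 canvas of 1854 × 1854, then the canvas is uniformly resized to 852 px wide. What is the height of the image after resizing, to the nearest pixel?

682 px

At 1854×1854 the image is width-limited, so height = 1854 × 4/5 ≈ 1483.20 px.
Resizing to 852 px wide multiplies everything by 0.4595: 1483.20 → 681.60 px.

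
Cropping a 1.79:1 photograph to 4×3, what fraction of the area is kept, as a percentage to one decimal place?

Going from 1.79:1 to 4×3 means cutting width while keeping height.
(1.333)/(1.790) ≈ 0.745 of the area survives.

74.5%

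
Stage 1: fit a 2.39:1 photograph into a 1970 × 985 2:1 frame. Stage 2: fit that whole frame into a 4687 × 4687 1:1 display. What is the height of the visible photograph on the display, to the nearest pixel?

First fit — 2.39:1 into 1970×985 spans the width: 1970.00 × 824.27.
The 2:1 canvas is width-limited in 4687×4687, giving 4687.00 × 2343.50; scale factor 2.3792.
So the photograph's height is 824.27 × 2.3792 ≈ 1961.09.

1961 px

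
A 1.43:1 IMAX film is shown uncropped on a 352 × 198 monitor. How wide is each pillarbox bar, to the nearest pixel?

34 px

1.43:1 IMAX is narrower than 16:9, so it spans the full height.
That makes the image 283.14 px wide (198 × 1.430).
Leftover width: 352 − 283.14 = 68.86 px → 34.43 each side.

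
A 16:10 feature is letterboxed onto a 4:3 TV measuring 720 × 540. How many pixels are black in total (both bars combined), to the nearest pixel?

64800 pixels

16:10 (1.600) > 4:3 (1.333), so the feature fills the width.
The feature is 720 × 10/16 ≈ 450.0000 px tall.
Black = 540 − 450.0000 = 90.0000 px.
Bar area = 90.0000 × 720 ≈ 64800 px.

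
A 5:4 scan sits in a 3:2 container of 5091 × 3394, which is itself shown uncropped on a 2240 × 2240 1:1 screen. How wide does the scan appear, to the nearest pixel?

1867 px

5:4 in 5091×3394: fills the height, so the scan is 4242.50 × 3394.00.
3:2 in 2240×2240: fills the width, so the intermediate becomes 2240.00 × 1493.33 — a scale of ×0.4400.
So the scan's width is 4242.50 × 0.4400 ≈ 1866.67.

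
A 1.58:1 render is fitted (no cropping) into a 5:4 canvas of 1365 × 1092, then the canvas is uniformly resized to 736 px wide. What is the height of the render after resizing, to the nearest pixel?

In the 1365×1092 frame the render fills the width: height = 1365 / 1.580 ≈ 863.92 px.
Resizing to 736 px wide multiplies everything by 0.5392: 863.92 → 465.82 px.

466 px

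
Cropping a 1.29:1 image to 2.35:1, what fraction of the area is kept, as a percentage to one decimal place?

Going from 1.29:1 to 2.35:1 means cutting height while keeping width.
Area ratio = (1.290)/(2.350) = 54.89% retained.

54.9%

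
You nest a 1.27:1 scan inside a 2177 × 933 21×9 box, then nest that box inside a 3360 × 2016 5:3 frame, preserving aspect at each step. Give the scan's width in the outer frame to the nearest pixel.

1.27:1 in 2177×933: fills the height, so the scan is 1184.91 × 933.00.
21×9 in 3360×2016: fills the width, so the intermediate becomes 3360.00 × 1440.00 — a scale of ×1.5434.
Applying the same ×1.5434: 1184.91 → 1828.80.

1829 px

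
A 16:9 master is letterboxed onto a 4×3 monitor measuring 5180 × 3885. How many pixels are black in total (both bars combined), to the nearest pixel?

16:9 (1.778) > 4×3 (1.333), so the master fills the width.
The master is 5180 × 9/16 ≈ 2913.7500 px tall.
3885 − 2913.7500 = 971.2500 px of bars.
Across the 5180-px span: 971.2500 × 5180 ≈ 5031075 px.

5031075 pixels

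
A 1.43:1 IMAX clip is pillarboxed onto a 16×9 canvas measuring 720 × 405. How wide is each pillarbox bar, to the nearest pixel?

Since 1.430 < 1.778, the clip is height-limited.
Content width = 405 × 1.430 ≈ 579.15 px.
Black = 720 − 579.15 = 140.85 px, or 70.42 per bar.

70 px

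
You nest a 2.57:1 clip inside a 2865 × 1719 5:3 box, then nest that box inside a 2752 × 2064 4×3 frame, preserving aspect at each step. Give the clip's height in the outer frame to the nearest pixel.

1071 px

First fit — 2.57:1 into 2865×1719 spans the width: 2865.00 × 1114.79.
The 5:3 canvas is width-limited in 2752×2064, giving 2752.00 × 1651.20; scale factor 0.9606.
Applying the same ×0.9606: 1114.79 → 1070.82.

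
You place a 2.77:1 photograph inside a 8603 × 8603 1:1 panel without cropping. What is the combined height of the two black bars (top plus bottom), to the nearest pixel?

5497 px

2.77:1 (2.770) > 1:1 (1.000), so the photograph fills the width.
That makes the image 3105.78 px tall (8603 / 2.770).
Leftover height: 8603 − 3105.78 = 5497.22 px.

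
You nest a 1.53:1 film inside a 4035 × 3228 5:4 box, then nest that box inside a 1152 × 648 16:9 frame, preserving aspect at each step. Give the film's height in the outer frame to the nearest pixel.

1.53:1 in 4035×3228: fills the width, so the film is 4035.00 × 2637.25.
The 5:4 canvas is height-limited in 1152×648, giving 810.00 × 648.00; scale factor 0.2007.
The film scales with it: height 2637.25 × 0.2007 ≈ 529.41.

529 px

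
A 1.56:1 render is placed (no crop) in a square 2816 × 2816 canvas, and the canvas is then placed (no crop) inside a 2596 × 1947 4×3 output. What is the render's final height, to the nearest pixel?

First fit — 1.56:1 into 2816×2816 spans the width: 2816.00 × 1805.13.
Second fit — the square canvas into 2596×1947 spans the height: 1947.00 × 1947.00 (×0.6914 from 2816×2816).
So the render's height is 1805.13 × 0.6914 ≈ 1248.08.

1248 px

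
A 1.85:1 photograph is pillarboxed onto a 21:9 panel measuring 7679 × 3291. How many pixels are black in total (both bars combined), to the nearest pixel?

5234829 pixels

1.85:1 (1.850) < 21:9 (2.333), so the photograph fills the height.
Content width = 3291 × 1.850 ≈ 6088.3500 px.
Black = 7679 − 6088.3500 = 1590.6500 px.
Bar area = 1590.6500 × 3291 ≈ 5234829 px.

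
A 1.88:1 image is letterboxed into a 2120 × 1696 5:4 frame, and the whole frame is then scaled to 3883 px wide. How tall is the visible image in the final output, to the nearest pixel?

Fitted into 2120×1696, the image spans the width; its height is 2120 / 1.880 ≈ 1127.66 px.
Scaling 2120 → 3883 is ×1.8316, so the height becomes 1127.66 × 1.8316 ≈ 2065.43 px.

2065 px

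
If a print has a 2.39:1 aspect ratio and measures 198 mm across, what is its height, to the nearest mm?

198 / 2.390 = 82.85.

83 mm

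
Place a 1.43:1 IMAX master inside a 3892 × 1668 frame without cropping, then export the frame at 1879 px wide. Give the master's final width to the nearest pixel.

In the 3892×1668 frame the master fills the height: width = 1668 × 1.430 ≈ 2385.24 px.
Scaling 3892 → 1879 is ×0.4828, so the width becomes 2385.24 × 0.4828 ≈ 1151.56 px.

1152 px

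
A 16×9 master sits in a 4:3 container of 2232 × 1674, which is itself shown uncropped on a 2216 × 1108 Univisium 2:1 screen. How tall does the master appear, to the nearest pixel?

831 px

Inside the 2232×1674 canvas the master is width-limited at 2232.00 × 1255.50.
4:3 in 2216×1108: fills the height, so the intermediate becomes 1477.33 × 1108.00 — a scale of ×0.6619.
Applying the same ×0.6619: 1255.50 → 831.00.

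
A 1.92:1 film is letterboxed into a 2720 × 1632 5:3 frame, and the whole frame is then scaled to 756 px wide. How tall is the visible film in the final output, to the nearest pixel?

Fitted into 2720×1632, the film spans the width; its height is 2720 / 1.920 ≈ 1416.67 px.
Resizing to 756 px wide multiplies everything by 0.2779: 1416.67 → 393.75 px.

394 px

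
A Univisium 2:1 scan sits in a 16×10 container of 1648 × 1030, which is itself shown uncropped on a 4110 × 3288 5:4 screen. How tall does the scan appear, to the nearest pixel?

2055 px

First fit — Univisium 2:1 into 1648×1030 spans the width: 1648.00 × 824.00.
Second fit — the 16×10 canvas into 4110×3288 spans the width: 4110.00 × 2568.75 (×2.4939 from 1648×1030).
The scan scales with it: height 824.00 × 2.4939 ≈ 2055.00.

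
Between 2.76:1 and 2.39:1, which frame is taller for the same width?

2.39:1

2.76 and 2.39; 2.76 > 2.39. The smaller width-to-height ratio is the taller frame.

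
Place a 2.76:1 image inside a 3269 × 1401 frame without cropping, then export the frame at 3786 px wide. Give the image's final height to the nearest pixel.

Fitted into 3269×1401, the image spans the width; its height is 3269 / 2.760 ≈ 1184.42 px.
Resizing to 3786 px wide multiplies everything by 1.1582: 1184.42 → 1371.74 px.

1372 px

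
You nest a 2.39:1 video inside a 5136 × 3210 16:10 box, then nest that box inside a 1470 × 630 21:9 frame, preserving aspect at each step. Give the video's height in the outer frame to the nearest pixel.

422 px

Inside the 5136×3210 canvas the video is width-limited at 5136.00 × 2148.95.
The 16:10 canvas is height-limited in 1470×630, giving 1008.00 × 630.00; scale factor 0.1963.
The video scales with it: height 2148.95 × 0.1963 ≈ 421.76.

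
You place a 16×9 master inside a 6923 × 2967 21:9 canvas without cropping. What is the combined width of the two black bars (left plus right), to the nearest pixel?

16×9 (1.778) < 21:9 (2.333), so the master fills the height.
That makes the image 5274.67 px wide (2967 × 16/9).
Leftover width: 6923 − 5274.67 = 1648.33 px.

1648 px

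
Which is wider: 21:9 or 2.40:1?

21:9 = 2.333 and 2.4; 2.4 > 2.333.

2.40:1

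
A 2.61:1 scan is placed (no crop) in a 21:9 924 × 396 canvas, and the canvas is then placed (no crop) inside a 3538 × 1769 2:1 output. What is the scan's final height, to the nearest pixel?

First fit — 2.61:1 into 924×396 spans the width: 924.00 × 354.02.
Second fit — the 21:9 canvas into 3538×1769 spans the width: 3538.00 × 1516.29 (×3.8290 from 924×396).
The scan scales with it: height 354.02 × 3.8290 ≈ 1355.56.

1356 px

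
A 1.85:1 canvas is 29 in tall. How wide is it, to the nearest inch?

29 × 1.850 = 53.65.

54 in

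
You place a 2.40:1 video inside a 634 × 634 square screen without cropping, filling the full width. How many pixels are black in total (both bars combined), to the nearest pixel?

234474 pixels

Content height = 634 / 2.400 ≈ 264.1667 px.
634 − 264.1667 = 369.8333 px of bars.
Across the 634-px span: 369.8333 × 634 ≈ 234474 px.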